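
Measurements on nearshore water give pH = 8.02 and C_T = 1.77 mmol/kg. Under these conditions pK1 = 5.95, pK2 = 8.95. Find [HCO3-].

[HCO3⁻] = 1.57 mmol/kg

α₁ = 1 / (1 + [H⁺]/K1 + K2/[H⁺]) = 1 / (1 + 10^-2.07 + 10^-0.93)
   = 1 / (1 + 0.0085114 + 0.11749) = 1/1.1260 = 0.8881
[HCO3⁻] = α₁ × DIC = 0.8881 × 1.77 = 1.57 mmol/kg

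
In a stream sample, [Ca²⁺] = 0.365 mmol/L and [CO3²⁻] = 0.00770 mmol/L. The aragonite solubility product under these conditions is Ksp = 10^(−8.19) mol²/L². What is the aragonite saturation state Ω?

Ω = 0.435

Ksp = 10^(−8.19) = 6.457×10^-9
Ω = [Ca²⁺][CO3²⁻]/Ksp = (0.365×10^-3)(0.00770×10^-3) / 6.457×10^-9 = 0.435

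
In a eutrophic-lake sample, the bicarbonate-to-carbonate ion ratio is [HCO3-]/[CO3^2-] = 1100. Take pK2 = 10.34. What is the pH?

From K2 = [H⁺][CO3^2-]/[HCO3-]:  pH = pK2 − log₁₀([HCO3-]/[CO3^2-])
log₁₀(1100) = +3.041
pH = 10.34 − (+3.041) = 7.30

pH = 7.30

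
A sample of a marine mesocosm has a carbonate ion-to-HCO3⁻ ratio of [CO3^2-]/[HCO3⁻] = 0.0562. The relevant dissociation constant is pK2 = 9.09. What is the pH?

From K2 = [H⁺][CO3^2-]/[HCO3⁻]:  pH = pK2 + log₁₀([CO3^2-]/[HCO3⁻])
log₁₀(0.0562) = -1.250
pH = 9.09 + (-1.250) = 7.84

pH = 7.84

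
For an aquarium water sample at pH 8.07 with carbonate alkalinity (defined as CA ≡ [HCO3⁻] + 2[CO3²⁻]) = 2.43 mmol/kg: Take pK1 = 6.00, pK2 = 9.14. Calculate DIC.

CA = [HCO3⁻] + 2[CO3²⁻] = (α₁ + 2α₂)·DIC
At pH 8.07: [H⁺]/K1 = 10^-2.07 = 0.0085114, K2/[H⁺] = 10^-1.07 = 0.085114
α₁ = 1/(1 + 0.0085114 + 0.085114) = 1/1.0936 = 0.9144; α₂ = α₁·K2/[H⁺] = 0.07783
α₁ + 2α₂ = 1.0700
DIC = CA / (α₁ + 2α₂) = 2.43 / 1.0700 = 2.27 mmol/kg

DIC = 2.27 mmol/kg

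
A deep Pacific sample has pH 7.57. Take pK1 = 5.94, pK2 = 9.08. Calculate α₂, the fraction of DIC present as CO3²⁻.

α₂ = 1 / (1 + [H⁺]/K2 + [H⁺]²/(K1K2)) = 1 / (1 + 10^+1.51 + 10^-0.12)
   = 1 / (1 + 32.359 + 0.75858) = 1/34.118 = 0.02931

α₂ = 0.0293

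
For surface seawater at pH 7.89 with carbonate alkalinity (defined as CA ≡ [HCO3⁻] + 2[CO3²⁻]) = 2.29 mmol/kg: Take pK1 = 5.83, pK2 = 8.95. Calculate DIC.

CA = [HCO3⁻] + 2[CO3²⁻] = (α₁ + 2α₂)·DIC
At pH 7.89: [H⁺]/K1 = 10^-2.06 = 0.0087096, K2/[H⁺] = 10^-1.06 = 0.087096
α₁ = 1/(1 + 0.0087096 + 0.087096) = 1/1.0958 = 0.9126; α₂ = α₁·K2/[H⁺] = 0.07948
α₁ + 2α₂ = 1.0715
DIC = CA / (α₁ + 2α₂) = 2.29 / 1.0715 = 2.14 mmol/kg

DIC = 2.14 mmol/kg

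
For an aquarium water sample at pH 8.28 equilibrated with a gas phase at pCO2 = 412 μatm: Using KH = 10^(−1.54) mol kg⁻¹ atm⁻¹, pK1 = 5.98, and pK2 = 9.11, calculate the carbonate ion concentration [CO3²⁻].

[CO2*] = KH · pCO2 = 10^(−1.54) × 412×10^-6 = 1.188×10^-5 mol/kg
α₀ = 1/(1 + K1/[H⁺] + K1K2/[H⁺]²) = 1/(1 + 10^+2.30 + 10^+1.47) = 0.004347
DIC = [CO2*]/α₀ = 1.188×10^-5 / 0.004347 = 2.733 mmol/kg
[CO3²⁻] = α₂·DIC; α₂ = 0.1283, so [CO3²⁻] = 0.1283 × 2.733 = 0.351 mmol/kg

[CO3²⁻] = 0.351 mmol/kg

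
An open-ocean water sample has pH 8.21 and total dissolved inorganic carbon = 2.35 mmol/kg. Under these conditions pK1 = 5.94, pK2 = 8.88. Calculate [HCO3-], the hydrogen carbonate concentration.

[HCO3⁻] = 1.93 mmol/kg

α₁ = 1 / (1 + [H⁺]/K1 + K2/[H⁺]) = 1 / (1 + 10^-2.27 + 10^-0.67)
   = 1 / (1 + 0.0053703 + 0.21380) = 1/1.2192 = 0.8202
[HCO3⁻] = α₁ × DIC = 0.8202 × 2.35 = 1.93 mmol/kg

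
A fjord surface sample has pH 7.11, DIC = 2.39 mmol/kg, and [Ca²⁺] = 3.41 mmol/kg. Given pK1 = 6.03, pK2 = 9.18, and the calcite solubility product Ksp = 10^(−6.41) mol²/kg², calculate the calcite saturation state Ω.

α₂ = 1 / (1 + [H⁺]/K2 + [H⁺]²/(K1K2)) = 1 / (1 + 10^+2.07 + 10^+0.99)
   = 1 / (1 + 117.49 + 9.7724) = 1/128.26 = 0.007797
[CO3²⁻] = α₂ × DIC = 0.007797 × 2.39 = 0.01863 mmol/kg = 18.63 μmol/kg
Ksp = 10^(−6.41) = 3.890×10^-7
Ω = [Ca²⁺][CO3²⁻]/Ksp = (3.41×10^-3)(1.863×10^-5) / 3.890×10^-7 = 0.163

Ω = 0.163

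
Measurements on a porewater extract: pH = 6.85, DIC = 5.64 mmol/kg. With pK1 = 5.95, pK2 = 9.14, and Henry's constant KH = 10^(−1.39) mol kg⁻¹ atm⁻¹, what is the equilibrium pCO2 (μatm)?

α₀ = 1 / (1 + K1/[H⁺] + K1K2/[H⁺]²) = 1 / (1 + 10^+0.90 + 10^-1.39)
   = 1 / (1 + 7.9433 + 0.040738) = 1/8.9840 = 0.1113
[CO2*] = α₀ × DIC = 0.1113 × 5.64 = 0.6278 mmol/kg
pCO2 = [CO2*]/KH = 6.278×10^-4 / 4.074×10^-2 = 1.54×10^4 μatm

pCO2 = 1.54×10^4 μatm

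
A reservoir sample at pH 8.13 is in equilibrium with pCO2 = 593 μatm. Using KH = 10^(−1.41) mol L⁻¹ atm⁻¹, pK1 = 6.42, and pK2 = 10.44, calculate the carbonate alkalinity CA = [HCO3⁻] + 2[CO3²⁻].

[CO2*] = KH · pCO2 = 10^(−1.41) × 593×10^-6 = 2.307×10^-5 mol/L
α₀ = 1/(1 + K1/[H⁺] + K1K2/[H⁺]²) = 1/(1 + 10^+1.71 + 10^-0.60) = 0.01903
DIC = [CO2*]/α₀ = 2.307×10^-5 / 0.01903 = 1.212 mmol/L
CA = (α₁ + 2α₂)·DIC = (0.9762 + 2×0.004781) × 1.212 = 1.19 mmol/L

CA = 1.19 mmol/L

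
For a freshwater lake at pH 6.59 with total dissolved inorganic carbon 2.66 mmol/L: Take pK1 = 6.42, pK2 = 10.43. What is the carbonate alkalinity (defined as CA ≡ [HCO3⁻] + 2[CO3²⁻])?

CA = [HCO3⁻] + 2[CO3²⁻] = (α₁ + 2α₂)·DIC
At pH 6.59: [H⁺]/K1 = 10^-0.17 = 0.67608, K2/[H⁺] = 10^-3.84 = 0.00014454
α₁ = 1/(1 + 0.67608 + 0.00014454) = 1/1.6762 = 0.5966; α₂ = α₁·K2/[H⁺] = 8.623×10^-5
α₁ + 2α₂ = 0.5968
CA = 0.5968 × 2.66 = 1.59 mmol/L

CA = 1.59 mmol/L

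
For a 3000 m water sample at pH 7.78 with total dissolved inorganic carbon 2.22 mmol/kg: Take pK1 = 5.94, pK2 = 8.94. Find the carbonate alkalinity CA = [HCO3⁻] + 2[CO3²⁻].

CA = 2.33 mmol/kg

CA = [HCO3⁻] + 2[CO3²⁻] = (α₁ + 2α₂)·DIC
At pH 7.78: [H⁺]/K1 = 10^-1.84 = 0.014454, K2/[H⁺] = 10^-1.16 = 0.069183
α₁ = 1/(1 + 0.014454 + 0.069183) = 1/1.0836 = 0.9228; α₂ = α₁·K2/[H⁺] = 0.06384
α₁ + 2α₂ = 1.0505
CA = 1.0505 × 2.22 = 2.33 mmol/kg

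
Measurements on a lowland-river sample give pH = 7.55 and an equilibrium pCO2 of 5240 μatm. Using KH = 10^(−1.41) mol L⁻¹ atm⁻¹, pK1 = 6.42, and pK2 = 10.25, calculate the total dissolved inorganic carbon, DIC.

DIC = 2.96 mmol/L

[CO2*] = KH · pCO2 = 10^(−1.41) × 5240×10^-6 = 2.039×10^-4 mol/L
α₀ = 1/(1 + K1/[H⁺] + K1K2/[H⁺]²) = 1/(1 + 10^+1.13 + 10^-1.57) = 0.06889
DIC = [CO2*]/α₀ = 2.039×10^-4 / 0.06889 = 2.96 mmol/L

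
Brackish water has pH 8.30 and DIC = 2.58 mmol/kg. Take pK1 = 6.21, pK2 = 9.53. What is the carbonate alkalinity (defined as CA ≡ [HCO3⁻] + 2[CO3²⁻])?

CA = [HCO3⁻] + 2[CO3²⁻] = (α₁ + 2α₂)·DIC
At pH 8.30: [H⁺]/K1 = 10^-2.09 = 0.0081283, K2/[H⁺] = 10^-1.23 = 0.058884
α₁ = 1/(1 + 0.0081283 + 0.058884) = 1/1.0670 = 0.9372; α₂ = α₁·K2/[H⁺] = 0.05519
α₁ + 2α₂ = 1.0476
CA = 1.0476 × 2.58 = 2.70 mmol/kg

CA = 2.70 mmol/kg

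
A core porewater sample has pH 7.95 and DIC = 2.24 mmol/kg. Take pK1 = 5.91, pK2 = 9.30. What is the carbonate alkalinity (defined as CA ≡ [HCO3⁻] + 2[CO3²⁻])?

CA = [HCO3⁻] + 2[CO3²⁻] = (α₁ + 2α₂)·DIC
At pH 7.95: [H⁺]/K1 = 10^-2.04 = 0.0091201, K2/[H⁺] = 10^-1.35 = 0.044668
α₁ = 1/(1 + 0.0091201 + 0.044668) = 1/1.0538 = 0.9490; α₂ = α₁·K2/[H⁺] = 0.04239
α₁ + 2α₂ = 1.0337
CA = 1.0337 × 2.24 = 2.32 mmol/kg

CA = 2.32 mmol/kg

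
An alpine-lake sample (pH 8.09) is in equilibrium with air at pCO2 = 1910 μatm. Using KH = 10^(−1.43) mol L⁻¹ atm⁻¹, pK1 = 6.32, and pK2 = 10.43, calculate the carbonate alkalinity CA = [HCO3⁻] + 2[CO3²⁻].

[CO2*] = KH · pCO2 = 10^(−1.43) × 1910×10^-6 = 7.096×10^-5 mol/L
α₀ = 1/(1 + K1/[H⁺] + K1K2/[H⁺]²) = 1/(1 + 10^+1.77 + 10^-0.57) = 0.01662
DIC = [CO2*]/α₀ = 7.096×10^-5 / 0.01662 = 4.269 mmol/L
CA = (α₁ + 2α₂)·DIC = (0.9789 + 2×0.004474) × 4.269 = 4.22 mmol/L

CA = 4.22 mmol/L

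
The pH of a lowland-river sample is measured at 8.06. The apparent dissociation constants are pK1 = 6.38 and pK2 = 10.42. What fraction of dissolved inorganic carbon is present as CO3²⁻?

α₂ = 0.00426

α₂ = 1 / (1 + [H⁺]/K2 + [H⁺]²/(K1K2)) = 1 / (1 + 10^+2.36 + 10^+0.68)
   = 1 / (1 + 229.09 + 4.7863) = 1/234.87 = 0.004258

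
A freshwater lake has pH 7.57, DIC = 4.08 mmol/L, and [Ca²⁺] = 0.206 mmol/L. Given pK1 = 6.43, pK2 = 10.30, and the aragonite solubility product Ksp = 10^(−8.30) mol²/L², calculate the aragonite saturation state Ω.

Ω = 0.291

α₂ = 1 / (1 + [H⁺]/K2 + [H⁺]²/(K1K2)) = 1 / (1 + 10^+2.73 + 10^+1.59)
   = 1 / (1 + 537.03 + 38.905) = 1/576.94 = 0.001733
[CO3²⁻] = α₂ × DIC = 0.001733 × 4.08 = 0.007072 mmol/L = 7.072 μmol/L
Ksp = 10^(−8.30) = 5.012×10^-9
Ω = [Ca²⁺][CO3²⁻]/Ksp = (0.206×10^-3)(7.072×10^-6) / 5.012×10^-9 = 0.291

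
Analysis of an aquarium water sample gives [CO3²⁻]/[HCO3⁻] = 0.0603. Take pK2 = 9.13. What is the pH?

pH = 7.91

From K2 = [H⁺][CO3²⁻]/[HCO3⁻]:  pH = pK2 + log₁₀([CO3²⁻]/[HCO3⁻])
log₁₀(0.0603) = -1.220
pH = 9.13 + (-1.220) = 7.91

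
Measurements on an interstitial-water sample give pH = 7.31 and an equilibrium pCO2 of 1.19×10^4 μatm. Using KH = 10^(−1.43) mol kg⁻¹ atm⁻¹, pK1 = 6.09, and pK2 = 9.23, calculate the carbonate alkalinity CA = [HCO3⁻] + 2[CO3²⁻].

CA = 7.51 mmol/kg

[CO2*] = KH · pCO2 = 10^(−1.43) × 1.19×10^4×10^-6 = 4.421×10^-4 mol/kg
α₀ = 1/(1 + K1/[H⁺] + K1K2/[H⁺]²) = 1/(1 + 10^+1.22 + 10^-0.70) = 0.05619
DIC = [CO2*]/α₀ = 4.421×10^-4 / 0.05619 = 7.868 mmol/kg
CA = (α₁ + 2α₂)·DIC = (0.9326 + 2×0.01121) × 7.868 = 7.51 mmol/kg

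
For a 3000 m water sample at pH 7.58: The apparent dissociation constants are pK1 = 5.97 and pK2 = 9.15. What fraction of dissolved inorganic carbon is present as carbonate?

α₂ = 0.0256

α₂ = 1 / (1 + [H⁺]/K2 + [H⁺]²/(K1K2)) = 1 / (1 + 10^+1.57 + 10^-0.04)
   = 1 / (1 + 37.154 + 0.91201) = 1/39.066 = 0.02560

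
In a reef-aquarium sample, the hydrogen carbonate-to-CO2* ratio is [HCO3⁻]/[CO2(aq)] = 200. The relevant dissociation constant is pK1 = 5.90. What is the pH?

pH = 8.20

From K1 = [H⁺][HCO3⁻]/[CO2(aq)]:  pH = pK1 + log₁₀([HCO3⁻]/[CO2(aq)])
log₁₀(200) = +2.301
pH = 5.90 + (+2.301) = 8.20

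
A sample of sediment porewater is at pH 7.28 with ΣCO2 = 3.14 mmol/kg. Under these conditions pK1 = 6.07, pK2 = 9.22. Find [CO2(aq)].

α₀ = 1 / (1 + K1/[H⁺] + K1K2/[H⁺]²) = 1 / (1 + 10^+1.21 + 10^-0.73)
   = 1 / (1 + 16.218 + 0.18621) = 1/17.404 = 0.05746
[CO2*] = α₀ × DIC = 0.05746 × 3.14 = 0.180 mmol/kg

[CO2*] = 0.180 mmol/kg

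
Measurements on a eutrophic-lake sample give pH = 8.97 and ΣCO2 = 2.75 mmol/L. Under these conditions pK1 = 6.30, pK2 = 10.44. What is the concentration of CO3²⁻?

[CO3²⁻] = 0.0899 mmol/L

α₂ = 1 / (1 + [H⁺]/K2 + [H⁺]²/(K1K2)) = 1 / (1 + 10^+1.47 + 10^-1.20)
   = 1 / (1 + 29.512 + 0.063096) = 1/30.575 = 0.03271
[CO3²⁻] = α₂ × DIC = 0.03271 × 2.75 = 0.0899 mmol/L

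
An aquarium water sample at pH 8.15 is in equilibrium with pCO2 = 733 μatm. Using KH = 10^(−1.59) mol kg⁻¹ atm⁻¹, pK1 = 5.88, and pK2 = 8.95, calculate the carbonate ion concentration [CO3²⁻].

[CO3²⁻] = 0.556 mmol/kg

[CO2*] = KH · pCO2 = 10^(−1.59) × 733×10^-6 = 1.884×10^-5 mol/kg
α₀ = 1/(1 + K1/[H⁺] + K1K2/[H⁺]²) = 1/(1 + 10^+2.27 + 10^+1.47) = 0.004614
DIC = [CO2*]/α₀ = 1.884×10^-5 / 0.004614 = 4.083 mmol/kg
[CO3²⁻] = α₂·DIC; α₂ = 0.1362, so [CO3²⁻] = 0.1362 × 4.083 = 0.556 mmol/kg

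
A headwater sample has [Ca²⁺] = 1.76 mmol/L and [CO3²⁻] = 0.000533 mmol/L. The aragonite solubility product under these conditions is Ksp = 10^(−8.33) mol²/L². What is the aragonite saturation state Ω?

Ksp = 10^(−8.33) = 4.677×10^-9
Ω = [Ca²⁺][CO3²⁻]/Ksp = (1.76×10^-3)(0.000533×10^-3) / 4.677×10^-9 = 0.201

Ω = 0.201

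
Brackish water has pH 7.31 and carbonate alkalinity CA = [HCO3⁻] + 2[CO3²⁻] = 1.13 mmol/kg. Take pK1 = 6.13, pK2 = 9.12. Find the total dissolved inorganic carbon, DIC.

DIC = 1.19 mmol/kg

CA = [HCO3⁻] + 2[CO3²⁻] = (α₁ + 2α₂)·DIC
At pH 7.31: [H⁺]/K1 = 10^-1.18 = 0.066069, K2/[H⁺] = 10^-1.81 = 0.015488
α₁ = 1/(1 + 0.066069 + 0.015488) = 1/1.0816 = 0.9246; α₂ = α₁·K2/[H⁺] = 0.01432
α₁ + 2α₂ = 0.9532
DIC = CA / (α₁ + 2α₂) = 1.13 / 0.9532 = 1.19 mmol/kg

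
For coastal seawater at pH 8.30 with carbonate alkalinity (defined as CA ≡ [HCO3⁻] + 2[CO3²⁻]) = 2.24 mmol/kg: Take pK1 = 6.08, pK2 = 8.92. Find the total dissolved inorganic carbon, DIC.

CA = [HCO3⁻] + 2[CO3²⁻] = (α₁ + 2α₂)·DIC
At pH 8.30: [H⁺]/K1 = 10^-2.22 = 0.0060256, K2/[H⁺] = 10^-0.62 = 0.23988
α₁ = 1/(1 + 0.0060256 + 0.23988) = 1/1.2459 = 0.8026; α₂ = α₁·K2/[H⁺] = 0.1925
α₁ + 2α₂ = 1.1877
DIC = CA / (α₁ + 2α₂) = 2.24 / 1.1877 = 1.89 mmol/kg

DIC = 1.89 mmol/kg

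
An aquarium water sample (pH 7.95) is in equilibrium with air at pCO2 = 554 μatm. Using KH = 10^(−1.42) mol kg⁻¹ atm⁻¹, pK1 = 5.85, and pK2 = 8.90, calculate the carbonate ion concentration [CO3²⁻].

[CO3²⁻] = 0.298 mmol/kg

[CO2*] = KH · pCO2 = 10^(−1.42) × 554×10^-6 = 2.106×10^-5 mol/kg
α₀ = 1/(1 + K1/[H⁺] + K1K2/[H⁺]²) = 1/(1 + 10^+2.10 + 10^+1.15) = 0.007091
DIC = [CO2*]/α₀ = 2.106×10^-5 / 0.007091 = 2.970 mmol/kg
[CO3²⁻] = α₂·DIC; α₂ = 0.1002, so [CO3²⁻] = 0.1002 × 2.970 = 0.298 mmol/kg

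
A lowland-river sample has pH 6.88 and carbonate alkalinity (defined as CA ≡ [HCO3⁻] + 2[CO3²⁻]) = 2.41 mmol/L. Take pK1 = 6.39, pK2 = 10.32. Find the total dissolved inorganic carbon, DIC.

CA = [HCO3⁻] + 2[CO3²⁻] = (α₁ + 2α₂)·DIC
At pH 6.88: [H⁺]/K1 = 10^-0.49 = 0.32359, K2/[H⁺] = 10^-3.44 = 0.00036308
α₁ = 1/(1 + 0.32359 + 0.00036308) = 1/1.3240 = 0.7553; α₂ = α₁·K2/[H⁺] = 0.0002742
α₁ + 2α₂ = 0.7559
DIC = CA / (α₁ + 2α₂) = 2.41 / 0.7559 = 3.19 mmol/L

DIC = 3.19 mmol/L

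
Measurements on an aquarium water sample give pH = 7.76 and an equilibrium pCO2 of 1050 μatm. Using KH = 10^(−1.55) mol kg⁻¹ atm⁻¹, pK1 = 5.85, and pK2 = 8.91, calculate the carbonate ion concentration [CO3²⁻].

[CO2*] = KH · pCO2 = 10^(−1.55) × 1050×10^-6 = 2.959×10^-5 mol/kg
α₀ = 1/(1 + K1/[H⁺] + K1K2/[H⁺]²) = 1/(1 + 10^+1.91 + 10^+0.76) = 0.01136
DIC = [CO2*]/α₀ = 2.959×10^-5 / 0.01136 = 2.605 mmol/kg
[CO3²⁻] = α₂·DIC; α₂ = 0.06536, so [CO3²⁻] = 0.06536 × 2.605 = 0.170 mmol/kg

[CO3²⁻] = 0.170 mmol/kg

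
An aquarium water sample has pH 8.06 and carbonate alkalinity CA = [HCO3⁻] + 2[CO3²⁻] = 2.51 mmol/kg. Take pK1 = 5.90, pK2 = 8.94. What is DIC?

DIC = 2.26 mmol/kg

CA = [HCO3⁻] + 2[CO3²⁻] = (α₁ + 2α₂)·DIC
At pH 8.06: [H⁺]/K1 = 10^-2.16 = 0.0069183, K2/[H⁺] = 10^-0.88 = 0.13183
α₁ = 1/(1 + 0.0069183 + 0.13183) = 1/1.1387 = 0.8782; α₂ = α₁·K2/[H⁺] = 0.1158
α₁ + 2α₂ = 1.1097
DIC = CA / (α₁ + 2α₂) = 2.51 / 1.1097 = 2.26 mmol/kg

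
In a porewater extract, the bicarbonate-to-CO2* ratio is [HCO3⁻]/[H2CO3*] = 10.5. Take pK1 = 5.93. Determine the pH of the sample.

From K1 = [H⁺][HCO3⁻]/[H2CO3*]:  pH = pK1 + log₁₀([HCO3⁻]/[H2CO3*])
log₁₀(10.5) = +1.021
pH = 5.93 + (+1.021) = 6.95

pH = 6.95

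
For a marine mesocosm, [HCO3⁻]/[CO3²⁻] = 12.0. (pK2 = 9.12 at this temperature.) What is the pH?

From K2 = [H⁺][CO3²⁻]/[HCO3⁻]:  pH = pK2 − log₁₀([HCO3⁻]/[CO3²⁻])
log₁₀(12.0) = +1.079
pH = 9.12 − (+1.079) = 8.04

pH = 8.04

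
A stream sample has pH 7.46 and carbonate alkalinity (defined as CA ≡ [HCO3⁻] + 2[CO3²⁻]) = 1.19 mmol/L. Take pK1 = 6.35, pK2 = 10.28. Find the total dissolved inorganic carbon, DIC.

CA = [HCO3⁻] + 2[CO3²⁻] = (α₁ + 2α₂)·DIC
At pH 7.46: [H⁺]/K1 = 10^-1.11 = 0.077625, K2/[H⁺] = 10^-2.82 = 0.0015136
α₁ = 1/(1 + 0.077625 + 0.0015136) = 1/1.0791 = 0.9267; α₂ = α₁·K2/[H⁺] = 0.001403
α₁ + 2α₂ = 0.9295
DIC = CA / (α₁ + 2α₂) = 1.19 / 0.9295 = 1.28 mmol/L

DIC = 1.28 mmol/L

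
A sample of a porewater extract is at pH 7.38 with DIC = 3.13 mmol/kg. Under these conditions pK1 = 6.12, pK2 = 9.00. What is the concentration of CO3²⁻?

α₂ = 1 / (1 + [H⁺]/K2 + [H⁺]²/(K1K2)) = 1 / (1 + 10^+1.62 + 10^+0.36)
   = 1 / (1 + 41.687 + 2.2909) = 1/44.978 = 0.02223
[CO3²⁻] = α₂ × DIC = 0.02223 × 3.13 = 0.0696 mmol/kg

[CO3²⁻] = 0.0696 mmol/kg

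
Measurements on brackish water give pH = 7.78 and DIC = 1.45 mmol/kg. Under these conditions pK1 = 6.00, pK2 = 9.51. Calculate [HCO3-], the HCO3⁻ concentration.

[HCO3⁻] = 1.40 mmol/kg

α₁ = 1 / (1 + [H⁺]/K1 + K2/[H⁺]) = 1 / (1 + 10^-1.78 + 10^-1.73)
   = 1 / (1 + 0.016596 + 0.018621) = 1/1.0352 = 0.9660
[HCO3⁻] = α₁ × DIC = 0.9660 × 1.45 = 1.40 mmol/kg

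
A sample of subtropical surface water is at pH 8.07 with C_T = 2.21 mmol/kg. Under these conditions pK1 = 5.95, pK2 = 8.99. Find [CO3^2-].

[CO3²⁻] = 0.236 mmol/kg

α₂ = 1 / (1 + [H⁺]/K2 + [H⁺]²/(K1K2)) = 1 / (1 + 10^+0.92 + 10^-1.20)
   = 1 / (1 + 8.3176 + 0.063096) = 1/9.3807 = 0.1066
[CO3²⁻] = α₂ × DIC = 0.1066 × 2.21 = 0.236 mmol/kg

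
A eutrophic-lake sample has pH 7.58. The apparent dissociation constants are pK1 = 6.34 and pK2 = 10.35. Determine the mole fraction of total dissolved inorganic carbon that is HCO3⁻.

α₁ = 0.944

α₁ = 1 / (1 + [H⁺]/K1 + K2/[H⁺]) = 1 / (1 + 10^-1.24 + 10^-2.77)
   = 1 / (1 + 0.057544 + 0.0016982) = 1/1.0592 = 0.9441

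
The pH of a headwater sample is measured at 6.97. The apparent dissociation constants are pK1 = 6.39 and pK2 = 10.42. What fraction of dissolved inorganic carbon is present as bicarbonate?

α₁ = 0.792

α₁ = 1 / (1 + [H⁺]/K1 + K2/[H⁺]) = 1 / (1 + 10^-0.58 + 10^-3.45)
   = 1 / (1 + 0.26303 + 0.00035481) = 1/1.2634 = 0.7915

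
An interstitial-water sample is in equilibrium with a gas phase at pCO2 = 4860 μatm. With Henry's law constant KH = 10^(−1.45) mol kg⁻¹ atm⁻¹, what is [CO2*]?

[CO2*] = 172 μmol/kg

KH = 10^(−1.45) = 3.548×10^-2 mol kg⁻¹ atm⁻¹
[CO2*] = KH · pCO2 = 3.548×10^-2 × 4860×10^-6 atm = 1.72×10^-4 mol/kg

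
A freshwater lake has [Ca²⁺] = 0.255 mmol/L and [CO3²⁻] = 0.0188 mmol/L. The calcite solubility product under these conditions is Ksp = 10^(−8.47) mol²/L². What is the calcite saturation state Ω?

Ksp = 10^(−8.47) = 3.388×10^-9
Ω = [Ca²⁺][CO3²⁻]/Ksp = (0.255×10^-3)(0.0188×10^-3) / 3.388×10^-9 = 1.41

Ω = 1.41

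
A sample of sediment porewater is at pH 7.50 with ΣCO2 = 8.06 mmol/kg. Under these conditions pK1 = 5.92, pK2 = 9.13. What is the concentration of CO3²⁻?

α₂ = 1 / (1 + [H⁺]/K2 + [H⁺]²/(K1K2)) = 1 / (1 + 10^+1.63 + 10^+0.05)
   = 1 / (1 + 42.658 + 1.1220) = 1/44.780 = 0.02233
[CO3²⁻] = α₂ × DIC = 0.02233 × 8.06 = 0.180 mmol/kg

[CO3²⁻] = 0.180 mmol/kg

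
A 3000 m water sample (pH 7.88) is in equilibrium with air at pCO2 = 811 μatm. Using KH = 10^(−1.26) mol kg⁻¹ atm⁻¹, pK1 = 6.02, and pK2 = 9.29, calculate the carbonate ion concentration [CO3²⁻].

[CO2*] = KH · pCO2 = 10^(−1.26) × 811×10^-6 = 4.457×10^-5 mol/kg
α₀ = 1/(1 + K1/[H⁺] + K1K2/[H⁺]²) = 1/(1 + 10^+1.86 + 10^+0.45) = 0.01311
DIC = [CO2*]/α₀ = 4.457×10^-5 / 0.01311 = 3.399 mmol/kg
[CO3²⁻] = α₂·DIC; α₂ = 0.03696, so [CO3²⁻] = 0.03696 × 3.399 = 0.126 mmol/kg

[CO3²⁻] = 0.126 mmol/kg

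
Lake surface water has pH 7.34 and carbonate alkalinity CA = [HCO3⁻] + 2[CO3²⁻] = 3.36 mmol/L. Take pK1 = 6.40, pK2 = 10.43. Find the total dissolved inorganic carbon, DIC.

DIC = 3.74 mmol/L

CA = [HCO3⁻] + 2[CO3²⁻] = (α₁ + 2α₂)·DIC
At pH 7.34: [H⁺]/K1 = 10^-0.94 = 0.11482, K2/[H⁺] = 10^-3.09 = 0.00081283
α₁ = 1/(1 + 0.11482 + 0.00081283) = 1/1.1156 = 0.8964; α₂ = α₁·K2/[H⁺] = 0.0007286
α₁ + 2α₂ = 0.8978
DIC = CA / (α₁ + 2α₂) = 3.36 / 0.8978 = 3.74 mmol/L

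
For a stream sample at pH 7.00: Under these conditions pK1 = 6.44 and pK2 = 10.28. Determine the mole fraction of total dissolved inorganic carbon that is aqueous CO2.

α₀ = 0.216

α₀ = 1 / (1 + K1/[H⁺] + K1K2/[H⁺]²) = 1 / (1 + 10^+0.56 + 10^-2.72)
   = 1 / (1 + 3.6308 + 0.0019055) = 1/4.6327 = 0.2159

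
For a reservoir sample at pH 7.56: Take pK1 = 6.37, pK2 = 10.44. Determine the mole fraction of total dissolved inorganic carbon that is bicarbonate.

α₁ = 0.938

α₁ = 1 / (1 + [H⁺]/K1 + K2/[H⁺]) = 1 / (1 + 10^-1.19 + 10^-2.88)
   = 1 / (1 + 0.064565 + 0.0013183) = 1/1.0659 = 0.9382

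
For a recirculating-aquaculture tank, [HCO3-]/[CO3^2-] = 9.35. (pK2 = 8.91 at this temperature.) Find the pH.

pH = 7.94

From K2 = [H⁺][CO3^2-]/[HCO3-]:  pH = pK2 − log₁₀([HCO3-]/[CO3^2-])
log₁₀(9.35) = +0.971
pH = 8.91 − (+0.971) = 7.94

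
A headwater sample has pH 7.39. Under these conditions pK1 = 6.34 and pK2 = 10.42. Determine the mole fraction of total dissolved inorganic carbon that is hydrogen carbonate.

α₁ = 0.917

α₁ = 1 / (1 + [H⁺]/K1 + K2/[H⁺]) = 1 / (1 + 10^-1.05 + 10^-3.03)
   = 1 / (1 + 0.089125 + 0.00093325) = 1/1.0901 = 0.9174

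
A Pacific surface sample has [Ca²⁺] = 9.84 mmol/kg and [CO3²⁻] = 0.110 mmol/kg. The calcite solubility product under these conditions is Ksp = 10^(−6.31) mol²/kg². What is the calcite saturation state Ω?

Ω = 2.21

Ksp = 10^(−6.31) = 4.898×10^-7
Ω = [Ca²⁺][CO3²⁻]/Ksp = (9.84×10^-3)(0.110×10^-3) / 4.898×10^-7 = 2.21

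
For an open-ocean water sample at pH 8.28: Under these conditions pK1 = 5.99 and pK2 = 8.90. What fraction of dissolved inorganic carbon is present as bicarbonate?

α₁ = 0.803

α₁ = 1 / (1 + [H⁺]/K1 + K2/[H⁺]) = 1 / (1 + 10^-2.29 + 10^-0.62)
   = 1 / (1 + 0.0051286 + 0.23988) = 1/1.2450 = 0.8032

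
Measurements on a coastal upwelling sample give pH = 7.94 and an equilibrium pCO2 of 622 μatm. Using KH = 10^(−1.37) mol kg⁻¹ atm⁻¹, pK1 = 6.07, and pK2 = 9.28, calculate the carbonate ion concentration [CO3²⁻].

[CO3²⁻] = 0.0899 mmol/kg

[CO2*] = KH · pCO2 = 10^(−1.37) × 622×10^-6 = 2.653×10^-5 mol/kg
α₀ = 1/(1 + K1/[H⁺] + K1K2/[H⁺]²) = 1/(1 + 10^+1.87 + 10^+0.53) = 0.01274
DIC = [CO2*]/α₀ = 2.653×10^-5 / 0.01274 = 2.083 mmol/kg
[CO3²⁻] = α₂·DIC; α₂ = 0.04315, so [CO3²⁻] = 0.04315 × 2.083 = 0.0899 mmol/kg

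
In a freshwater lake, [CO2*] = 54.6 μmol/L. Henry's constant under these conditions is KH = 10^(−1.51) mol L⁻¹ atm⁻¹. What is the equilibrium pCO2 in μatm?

pCO2 = 1770 μatm

KH = 10^(−1.51) = 3.090×10^-2 mol L⁻¹ atm⁻¹
pCO2 = [CO2*]/KH = 54.6×10^-6 / 3.090×10^-2 = 1.77×10^-3 atm = 1770 μatm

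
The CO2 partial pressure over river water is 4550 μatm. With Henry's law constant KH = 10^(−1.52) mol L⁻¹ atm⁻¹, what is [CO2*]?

[CO2*] = 137 μmol/L

KH = 10^(−1.52) = 3.020×10^-2 mol L⁻¹ atm⁻¹
[CO2*] = KH · pCO2 = 3.020×10^-2 × 4550×10^-6 atm = 1.37×10^-4 mol/L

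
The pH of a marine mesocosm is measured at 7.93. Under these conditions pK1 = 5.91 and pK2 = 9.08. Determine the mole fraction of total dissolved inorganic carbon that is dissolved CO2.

α₀ = 1 / (1 + K1/[H⁺] + K1K2/[H⁺]²) = 1 / (1 + 10^+2.02 + 10^+0.87)
   = 1 / (1 + 104.71 + 7.4131) = 1/113.13 = 0.008840

α₀ = 0.00884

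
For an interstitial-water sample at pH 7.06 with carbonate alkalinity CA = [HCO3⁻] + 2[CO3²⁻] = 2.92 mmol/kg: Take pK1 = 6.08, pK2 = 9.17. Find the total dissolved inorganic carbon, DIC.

DIC = 3.20 mmol/kg

CA = [HCO3⁻] + 2[CO3²⁻] = (α₁ + 2α₂)·DIC
At pH 7.06: [H⁺]/K1 = 10^-0.98 = 0.10471, K2/[H⁺] = 10^-2.11 = 0.0077625
α₁ = 1/(1 + 0.10471 + 0.0077625) = 1/1.1125 = 0.8989; α₂ = α₁·K2/[H⁺] = 0.006978
α₁ + 2α₂ = 0.9129
DIC = CA / (α₁ + 2α₂) = 2.92 / 0.9129 = 3.20 mmol/kg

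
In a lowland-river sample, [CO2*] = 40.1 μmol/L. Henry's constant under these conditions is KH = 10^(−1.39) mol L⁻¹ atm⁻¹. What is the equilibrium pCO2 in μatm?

pCO2 = 984 μatm

KH = 10^(−1.39) = 4.074×10^-2 mol L⁻¹ atm⁻¹
pCO2 = [CO2*]/KH = 40.1×10^-6 / 4.074×10^-2 = 9.84×10^-4 atm = 984 μatm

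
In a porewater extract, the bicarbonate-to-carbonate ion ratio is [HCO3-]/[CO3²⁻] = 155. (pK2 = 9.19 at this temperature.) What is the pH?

pH = 7.00

From K2 = [H⁺][CO3²⁻]/[HCO3-]:  pH = pK2 − log₁₀([HCO3-]/[CO3²⁻])
log₁₀(155) = +2.190
pH = 9.19 − (+2.190) = 7.00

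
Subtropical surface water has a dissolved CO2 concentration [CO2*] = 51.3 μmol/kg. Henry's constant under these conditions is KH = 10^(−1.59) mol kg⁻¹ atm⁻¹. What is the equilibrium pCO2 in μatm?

KH = 10^(−1.59) = 2.570×10^-2 mol kg⁻¹ atm⁻¹
pCO2 = [CO2*]/KH = 51.3×10^-6 / 2.570×10^-2 = 2.00×10^-3 atm = 2000 μatm

pCO2 = 2000 μatm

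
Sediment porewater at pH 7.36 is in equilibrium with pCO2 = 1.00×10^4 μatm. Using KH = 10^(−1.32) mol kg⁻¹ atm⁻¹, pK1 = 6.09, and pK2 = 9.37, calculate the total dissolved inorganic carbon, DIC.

[CO2*] = KH · pCO2 = 10^(−1.32) × 1.00×10^4×10^-6 = 4.786×10^-4 mol/kg
α₀ = 1/(1 + K1/[H⁺] + K1K2/[H⁺]²) = 1/(1 + 10^+1.27 + 10^-0.74) = 0.05050
DIC = [CO2*]/α₀ = 4.786×10^-4 / 0.05050 = 9.48 mmol/kg

DIC = 9.48 mmol/kg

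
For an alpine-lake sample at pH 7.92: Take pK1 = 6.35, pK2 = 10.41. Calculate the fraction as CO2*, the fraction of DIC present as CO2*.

α₀ = 0.0261

α₀ = 1 / (1 + K1/[H⁺] + K1K2/[H⁺]²) = 1 / (1 + 10^+1.57 + 10^-0.92)
   = 1 / (1 + 37.154 + 0.12023) = 1/38.274 = 0.02613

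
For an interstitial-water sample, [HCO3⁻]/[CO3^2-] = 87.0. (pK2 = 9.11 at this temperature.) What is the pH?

pH = 7.17

From K2 = [H⁺][CO3^2-]/[HCO3⁻]:  pH = pK2 − log₁₀([HCO3⁻]/[CO3^2-])
log₁₀(87.0) = +1.940
pH = 9.11 − (+1.940) = 7.17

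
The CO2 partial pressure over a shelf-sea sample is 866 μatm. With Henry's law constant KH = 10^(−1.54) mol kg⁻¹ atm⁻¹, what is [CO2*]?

KH = 10^(−1.54) = 2.884×10^-2 mol kg⁻¹ atm⁻¹
[CO2*] = KH · pCO2 = 2.884×10^-2 × 866×10^-6 atm = 2.50×10^-5 mol/kg

[CO2*] = 25.0 μmol/kg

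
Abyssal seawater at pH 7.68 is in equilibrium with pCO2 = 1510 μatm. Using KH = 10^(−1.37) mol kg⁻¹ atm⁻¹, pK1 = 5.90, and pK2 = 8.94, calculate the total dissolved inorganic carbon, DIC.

[CO2*] = KH · pCO2 = 10^(−1.37) × 1510×10^-6 = 6.441×10^-5 mol/kg
α₀ = 1/(1 + K1/[H⁺] + K1K2/[H⁺]²) = 1/(1 + 10^+1.78 + 10^+0.52) = 0.01549
DIC = [CO2*]/α₀ = 6.441×10^-5 / 0.01549 = 4.16 mmol/kg

DIC = 4.16 mmol/kg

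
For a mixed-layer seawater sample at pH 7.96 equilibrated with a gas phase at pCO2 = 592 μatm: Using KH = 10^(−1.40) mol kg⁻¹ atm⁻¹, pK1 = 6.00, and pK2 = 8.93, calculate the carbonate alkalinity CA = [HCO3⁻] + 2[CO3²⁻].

[CO2*] = KH · pCO2 = 10^(−1.40) × 592×10^-6 = 2.357×10^-5 mol/kg
α₀ = 1/(1 + K1/[H⁺] + K1K2/[H⁺]²) = 1/(1 + 10^+1.96 + 10^+0.99) = 0.009806
DIC = [CO2*]/α₀ = 2.357×10^-5 / 0.009806 = 2.403 mmol/kg
CA = (α₁ + 2α₂)·DIC = (0.8944 + 2×0.09583) × 2.403 = 2.61 mmol/kg

CA = 2.61 mmol/kg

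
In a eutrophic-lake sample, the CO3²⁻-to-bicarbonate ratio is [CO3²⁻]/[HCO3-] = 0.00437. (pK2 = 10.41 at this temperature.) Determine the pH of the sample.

From K2 = [H⁺][CO3²⁻]/[HCO3-]:  pH = pK2 + log₁₀([CO3²⁻]/[HCO3-])
log₁₀(0.00437) = -2.360
pH = 10.41 + (-2.360) = 8.05

pH = 8.05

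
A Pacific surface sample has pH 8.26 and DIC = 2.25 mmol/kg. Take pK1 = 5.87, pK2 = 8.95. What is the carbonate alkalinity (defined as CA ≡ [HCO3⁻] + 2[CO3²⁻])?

CA = 2.62 mmol/kg

CA = [HCO3⁻] + 2[CO3²⁻] = (α₁ + 2α₂)·DIC
At pH 8.26: [H⁺]/K1 = 10^-2.39 = 0.0040738, K2/[H⁺] = 10^-0.69 = 0.20417
α₁ = 1/(1 + 0.0040738 + 0.20417) = 1/1.2082 = 0.8276; α₂ = α₁·K2/[H⁺] = 0.1690
α₁ + 2α₂ = 1.1656
CA = 1.1656 × 2.25 = 2.62 mmol/kg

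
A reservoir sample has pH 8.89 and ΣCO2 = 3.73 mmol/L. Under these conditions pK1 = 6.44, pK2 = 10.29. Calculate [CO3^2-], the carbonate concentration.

α₂ = 1 / (1 + [H⁺]/K2 + [H⁺]²/(K1K2)) = 1 / (1 + 10^+1.40 + 10^-1.05)
   = 1 / (1 + 25.119 + 0.089125) = 1/26.208 = 0.03816
[CO3²⁻] = α₂ × DIC = 0.03816 × 3.73 = 0.142 mmol/L

[CO3²⁻] = 0.142 mmol/L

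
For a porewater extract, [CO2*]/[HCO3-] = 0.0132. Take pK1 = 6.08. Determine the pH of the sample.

From K1 = [H⁺][HCO3-]/[CO2*]:  pH = pK1 − log₁₀([CO2*]/[HCO3-])
log₁₀(0.0132) = -1.879
pH = 6.08 − (-1.879) = 7.96

pH = 7.96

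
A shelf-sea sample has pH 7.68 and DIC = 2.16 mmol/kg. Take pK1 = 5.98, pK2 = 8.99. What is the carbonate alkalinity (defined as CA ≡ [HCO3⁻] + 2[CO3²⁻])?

CA = 2.22 mmol/kg

CA = [HCO3⁻] + 2[CO3²⁻] = (α₁ + 2α₂)·DIC
At pH 7.68: [H⁺]/K1 = 10^-1.70 = 0.019953, K2/[H⁺] = 10^-1.31 = 0.048978
α₁ = 1/(1 + 0.019953 + 0.048978) = 1/1.0689 = 0.9355; α₂ = α₁·K2/[H⁺] = 0.04582
α₁ + 2α₂ = 1.0272
CA = 1.0272 × 2.16 = 2.22 mmol/kg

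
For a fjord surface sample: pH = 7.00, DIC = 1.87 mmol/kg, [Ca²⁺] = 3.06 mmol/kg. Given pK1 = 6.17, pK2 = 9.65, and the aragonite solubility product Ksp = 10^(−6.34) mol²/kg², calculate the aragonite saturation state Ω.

Ω = 0.0244

α₂ = 1 / (1 + [H⁺]/K2 + [H⁺]²/(K1K2)) = 1 / (1 + 10^+2.65 + 10^+1.82)
   = 1 / (1 + 446.68 + 66.069) = 1/513.75 = 0.001946
[CO3²⁻] = α₂ × DIC = 0.001946 × 1.87 = 0.003640 mmol/kg = 3.640 μmol/kg
Ksp = 10^(−6.34) = 4.571×10^-7
Ω = [Ca²⁺][CO3²⁻]/Ksp = (3.06×10^-3)(3.640×10^-6) / 4.571×10^-7 = 0.0244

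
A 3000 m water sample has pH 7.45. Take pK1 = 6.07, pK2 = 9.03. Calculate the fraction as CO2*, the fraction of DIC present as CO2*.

α₀ = 0.0390

α₀ = 1 / (1 + K1/[H⁺] + K1K2/[H⁺]²) = 1 / (1 + 10^+1.38 + 10^-0.20)
   = 1 / (1 + 23.988 + 0.63096) = 1/25.619 = 0.03903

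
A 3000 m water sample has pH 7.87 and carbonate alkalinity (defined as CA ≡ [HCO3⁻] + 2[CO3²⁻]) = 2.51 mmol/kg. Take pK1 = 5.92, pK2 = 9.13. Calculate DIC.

CA = [HCO3⁻] + 2[CO3²⁻] = (α₁ + 2α₂)·DIC
At pH 7.87: [H⁺]/K1 = 10^-1.95 = 0.011220, K2/[H⁺] = 10^-1.26 = 0.054954
α₁ = 1/(1 + 0.011220 + 0.054954) = 1/1.0662 = 0.9379; α₂ = α₁·K2/[H⁺] = 0.05154
α₁ + 2α₂ = 1.0410
DIC = CA / (α₁ + 2α₂) = 2.51 / 1.0410 = 2.41 mmol/kg

DIC = 2.41 mmol/kg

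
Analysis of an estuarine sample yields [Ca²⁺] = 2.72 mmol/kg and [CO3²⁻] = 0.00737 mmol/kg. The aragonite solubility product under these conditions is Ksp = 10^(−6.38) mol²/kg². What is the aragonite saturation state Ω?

Ksp = 10^(−6.38) = 4.169×10^-7
Ω = [Ca²⁺][CO3²⁻]/Ksp = (2.72×10^-3)(0.00737×10^-3) / 4.169×10^-7 = 0.0481

Ω = 0.0481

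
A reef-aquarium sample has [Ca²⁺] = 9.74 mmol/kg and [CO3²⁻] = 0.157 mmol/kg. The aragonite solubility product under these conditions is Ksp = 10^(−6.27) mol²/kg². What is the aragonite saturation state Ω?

Ω = 2.85

Ksp = 10^(−6.27) = 5.370×10^-7
Ω = [Ca²⁺][CO3²⁻]/Ksp = (9.74×10^-3)(0.157×10^-3) / 5.370×10^-7 = 2.85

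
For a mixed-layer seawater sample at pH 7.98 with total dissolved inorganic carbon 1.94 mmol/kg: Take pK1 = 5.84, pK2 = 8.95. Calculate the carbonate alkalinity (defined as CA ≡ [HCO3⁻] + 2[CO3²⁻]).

CA = [HCO3⁻] + 2[CO3²⁻] = (α₁ + 2α₂)·DIC
At pH 7.98: [H⁺]/K1 = 10^-2.14 = 0.0072444, K2/[H⁺] = 10^-0.97 = 0.10715
α₁ = 1/(1 + 0.0072444 + 0.10715) = 1/1.1144 = 0.8973; α₂ = α₁·K2/[H⁺] = 0.09615
α₁ + 2α₂ = 1.0897
CA = 1.0897 × 1.94 = 2.11 mmol/kg

CA = 2.11 mmol/kg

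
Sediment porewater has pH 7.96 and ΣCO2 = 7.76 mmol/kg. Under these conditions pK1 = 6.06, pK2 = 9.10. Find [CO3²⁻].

[CO3²⁻] = 0.518 mmol/kg

α₂ = 1 / (1 + [H⁺]/K2 + [H⁺]²/(K1K2)) = 1 / (1 + 10^+1.14 + 10^-0.76)
   = 1 / (1 + 13.804 + 0.17378) = 1/14.978 = 0.06677
[CO3²⁻] = α₂ × DIC = 0.06677 × 7.76 = 0.518 mmol/kg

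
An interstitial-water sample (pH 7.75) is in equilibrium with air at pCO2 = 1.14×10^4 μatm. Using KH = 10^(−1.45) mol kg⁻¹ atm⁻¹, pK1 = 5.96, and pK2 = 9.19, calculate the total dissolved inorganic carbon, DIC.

[CO2*] = KH · pCO2 = 10^(−1.45) × 1.14×10^4×10^-6 = 4.045×10^-4 mol/kg
α₀ = 1/(1 + K1/[H⁺] + K1K2/[H⁺]²) = 1/(1 + 10^+1.79 + 10^+0.35) = 0.01541
DIC = [CO2*]/α₀ = 4.045×10^-4 / 0.01541 = 26.3 mmol/kg

DIC = 26.3 mmol/kg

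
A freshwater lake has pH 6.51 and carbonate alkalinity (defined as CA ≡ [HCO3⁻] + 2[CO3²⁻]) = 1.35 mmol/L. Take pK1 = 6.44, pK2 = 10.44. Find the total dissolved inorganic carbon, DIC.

CA = [HCO3⁻] + 2[CO3²⁻] = (α₁ + 2α₂)·DIC
At pH 6.51: [H⁺]/K1 = 10^-0.07 = 0.85114, K2/[H⁺] = 10^-3.93 = 0.00011749
α₁ = 1/(1 + 0.85114 + 0.00011749) = 1/1.8513 = 0.5402; α₂ = α₁·K2/[H⁺] = 6.346×10^-5
α₁ + 2α₂ = 0.5403
DIC = CA / (α₁ + 2α₂) = 1.35 / 0.5403 = 2.50 mmol/L

DIC = 2.50 mmol/L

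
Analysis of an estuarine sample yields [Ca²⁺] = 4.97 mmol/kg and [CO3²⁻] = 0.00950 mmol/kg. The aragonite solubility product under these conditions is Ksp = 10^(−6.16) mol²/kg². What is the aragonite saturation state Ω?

Ω = 0.0682

Ksp = 10^(−6.16) = 6.918×10^-7
Ω = [Ca²⁺][CO3²⁻]/Ksp = (4.97×10^-3)(0.00950×10^-3) / 6.918×10^-7 = 0.0682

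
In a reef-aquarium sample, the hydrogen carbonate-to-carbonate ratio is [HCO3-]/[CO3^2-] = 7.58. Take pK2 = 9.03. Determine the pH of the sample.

From K2 = [H⁺][CO3^2-]/[HCO3-]:  pH = pK2 − log₁₀([HCO3-]/[CO3^2-])
log₁₀(7.58) = +0.880
pH = 9.03 − (+0.880) = 8.15

pH = 8.15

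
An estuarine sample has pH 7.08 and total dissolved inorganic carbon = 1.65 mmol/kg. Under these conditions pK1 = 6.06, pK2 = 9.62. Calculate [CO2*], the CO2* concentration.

α₀ = 1 / (1 + K1/[H⁺] + K1K2/[H⁺]²) = 1 / (1 + 10^+1.02 + 10^-1.52)
   = 1 / (1 + 10.471 + 0.030200) = 1/11.501 = 0.08695
[CO2*] = α₀ × DIC = 0.08695 × 1.65 = 0.143 mmol/kg

[CO2*] = 0.143 mmol/kg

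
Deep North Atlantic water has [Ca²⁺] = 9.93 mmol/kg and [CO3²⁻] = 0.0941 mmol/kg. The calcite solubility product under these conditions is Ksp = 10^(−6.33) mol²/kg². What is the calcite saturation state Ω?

Ω = 2.00

Ksp = 10^(−6.33) = 4.677×10^-7
Ω = [Ca²⁺][CO3²⁻]/Ksp = (9.93×10^-3)(0.0941×10^-3) / 4.677×10^-7 = 2.00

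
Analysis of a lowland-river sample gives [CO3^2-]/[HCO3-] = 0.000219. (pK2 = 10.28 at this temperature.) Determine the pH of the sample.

From K2 = [H⁺][CO3^2-]/[HCO3-]:  pH = pK2 + log₁₀([CO3^2-]/[HCO3-])
log₁₀(0.000219) = -3.660
pH = 10.28 + (-3.660) = 6.62

pH = 6.62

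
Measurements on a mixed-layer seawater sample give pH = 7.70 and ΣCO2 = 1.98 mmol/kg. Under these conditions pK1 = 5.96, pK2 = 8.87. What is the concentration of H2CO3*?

α₀ = 1 / (1 + K1/[H⁺] + K1K2/[H⁺]²) = 1 / (1 + 10^+1.74 + 10^+0.57)
   = 1 / (1 + 54.954 + 3.7154) = 1/59.669 = 0.01676
[CO2*] = α₀ × DIC = 0.01676 × 1.98 = 0.0332 mmol/kg

[CO2*] = 0.0332 mmol/kg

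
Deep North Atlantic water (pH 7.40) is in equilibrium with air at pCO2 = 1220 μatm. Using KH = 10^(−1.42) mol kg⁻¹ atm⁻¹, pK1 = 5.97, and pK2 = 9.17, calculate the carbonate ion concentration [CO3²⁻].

[CO3²⁻] = 0.0212 mmol/kg

[CO2*] = KH · pCO2 = 10^(−1.42) × 1220×10^-6 = 4.638×10^-5 mol/kg
α₀ = 1/(1 + K1/[H⁺] + K1K2/[H⁺]²) = 1/(1 + 10^+1.43 + 10^-0.34) = 0.03525
DIC = [CO2*]/α₀ = 4.638×10^-5 / 0.03525 = 1.316 mmol/kg
[CO3²⁻] = α₂·DIC; α₂ = 0.01611, so [CO3²⁻] = 0.01611 × 1.316 = 0.0212 mmol/kg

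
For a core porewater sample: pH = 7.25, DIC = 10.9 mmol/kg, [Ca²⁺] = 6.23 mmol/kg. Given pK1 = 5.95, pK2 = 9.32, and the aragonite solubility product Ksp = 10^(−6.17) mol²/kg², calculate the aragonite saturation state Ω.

Ω = 0.808

α₂ = 1 / (1 + [H⁺]/K2 + [H⁺]²/(K1K2)) = 1 / (1 + 10^+2.07 + 10^+0.77)
   = 1 / (1 + 117.49 + 5.8884) = 1/124.38 = 0.008040
[CO3²⁻] = α₂ × DIC = 0.008040 × 10.9 = 0.08764 mmol/kg
Ksp = 10^(−6.17) = 6.761×10^-7
Ω = [Ca²⁺][CO3²⁻]/Ksp = (6.23×10^-3)(8.764×10^-5) / 6.761×10^-7 = 0.808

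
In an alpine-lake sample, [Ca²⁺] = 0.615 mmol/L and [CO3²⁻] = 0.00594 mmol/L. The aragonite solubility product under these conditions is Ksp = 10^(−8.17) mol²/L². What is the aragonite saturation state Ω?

Ksp = 10^(−8.17) = 6.761×10^-9
Ω = [Ca²⁺][CO3²⁻]/Ksp = (0.615×10^-3)(0.00594×10^-3) / 6.761×10^-9 = 0.540

Ω = 0.540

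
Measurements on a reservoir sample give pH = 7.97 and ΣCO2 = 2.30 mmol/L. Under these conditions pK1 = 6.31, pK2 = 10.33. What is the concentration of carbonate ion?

α₂ = 1 / (1 + [H⁺]/K2 + [H⁺]²/(K1K2)) = 1 / (1 + 10^+2.36 + 10^+0.70)
   = 1 / (1 + 229.09 + 5.0119) = 1/235.10 = 0.004254
[CO3²⁻] = α₂ × DIC = 0.004254 × 2.30 = 0.00978 mmol/L = 9.78 μmol/L

[CO3²⁻] = 9.78 μmol/L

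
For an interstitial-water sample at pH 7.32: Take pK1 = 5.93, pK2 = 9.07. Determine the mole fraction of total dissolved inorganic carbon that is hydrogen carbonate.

α₁ = 1 / (1 + [H⁺]/K1 + K2/[H⁺]) = 1 / (1 + 10^-1.39 + 10^-1.75)
   = 1 / (1 + 0.040738 + 0.017783) = 1/1.0585 = 0.9447

α₁ = 0.945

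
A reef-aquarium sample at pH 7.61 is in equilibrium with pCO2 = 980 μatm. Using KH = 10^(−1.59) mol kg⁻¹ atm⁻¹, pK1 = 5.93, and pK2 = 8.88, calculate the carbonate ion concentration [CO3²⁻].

[CO3²⁻] = 0.0647 mmol/kg

[CO2*] = KH · pCO2 = 10^(−1.59) × 980×10^-6 = 2.519×10^-5 mol/kg
α₀ = 1/(1 + K1/[H⁺] + K1K2/[H⁺]²) = 1/(1 + 10^+1.68 + 10^+0.41) = 0.01944
DIC = [CO2*]/α₀ = 2.519×10^-5 / 0.01944 = 1.296 mmol/kg
[CO3²⁻] = α₂·DIC; α₂ = 0.04998, so [CO3²⁻] = 0.04998 × 1.296 = 0.0647 mmol/kg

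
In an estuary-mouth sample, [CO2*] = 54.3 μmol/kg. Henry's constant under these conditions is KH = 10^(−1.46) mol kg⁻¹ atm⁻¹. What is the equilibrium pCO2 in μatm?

KH = 10^(−1.46) = 3.467×10^-2 mol kg⁻¹ atm⁻¹
pCO2 = [CO2*]/KH = 54.3×10^-6 / 3.467×10^-2 = 1.57×10^-3 atm = 1570 μatm

pCO2 = 1570 μatm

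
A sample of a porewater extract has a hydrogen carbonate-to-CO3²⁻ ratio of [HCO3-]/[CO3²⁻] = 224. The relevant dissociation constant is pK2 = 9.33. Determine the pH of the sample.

pH = 6.98

From K2 = [H⁺][CO3²⁻]/[HCO3-]:  pH = pK2 − log₁₀([HCO3-]/[CO3²⁻])
log₁₀(224) = +2.350
pH = 9.33 − (+2.350) = 6.98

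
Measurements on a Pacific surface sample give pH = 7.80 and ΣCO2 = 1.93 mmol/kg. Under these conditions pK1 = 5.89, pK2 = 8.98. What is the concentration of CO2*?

α₀ = 1 / (1 + K1/[H⁺] + K1K2/[H⁺]²) = 1 / (1 + 10^+1.91 + 10^+0.73)
   = 1 / (1 + 81.283 + 5.3703) = 1/87.653 = 0.01141
[CO2*] = α₀ × DIC = 0.01141 × 1.93 = 0.0220 mmol/kg

[CO2*] = 0.0220 mmol/kg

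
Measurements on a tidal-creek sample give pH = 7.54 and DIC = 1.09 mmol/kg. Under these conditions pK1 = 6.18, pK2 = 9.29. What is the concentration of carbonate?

[CO3²⁻] = 18.3 μmol/kg

α₂ = 1 / (1 + [H⁺]/K2 + [H⁺]²/(K1K2)) = 1 / (1 + 10^+1.75 + 10^+0.39)
   = 1 / (1 + 56.234 + 2.4547) = 1/59.689 = 0.01675
[CO3²⁻] = α₂ × DIC = 0.01675 × 1.09 = 0.0183 mmol/kg = 18.3 μmol/kg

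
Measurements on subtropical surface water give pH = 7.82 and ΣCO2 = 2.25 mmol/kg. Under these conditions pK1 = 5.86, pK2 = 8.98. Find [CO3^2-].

[CO3²⁻] = 0.144 mmol/kg

α₂ = 1 / (1 + [H⁺]/K2 + [H⁺]²/(K1K2)) = 1 / (1 + 10^+1.16 + 10^-0.80)
   = 1 / (1 + 14.454 + 0.15849) = 1/15.613 = 0.06405
[CO3²⁻] = α₂ × DIC = 0.06405 × 2.25 = 0.144 mmol/kg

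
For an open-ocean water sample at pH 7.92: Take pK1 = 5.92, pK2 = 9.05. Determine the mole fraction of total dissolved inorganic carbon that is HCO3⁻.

α₁ = 1 / (1 + [H⁺]/K1 + K2/[H⁺]) = 1 / (1 + 10^-2.00 + 10^-1.13)
   = 1 / (1 + 0.010000 + 0.074131) = 1/1.0841 = 0.9224

α₁ = 0.922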